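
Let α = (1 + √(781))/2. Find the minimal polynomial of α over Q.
m_α(x) = x^2 - x - 195

From 2α - 1 = √(781), squaring gives (2α - 1)^2 = 781, i.e. 4α^2 - 4α + 1 = 781, so α^2 - α + (1 - 781)/4 = 0. Since 781 ≡ 1 (mod 4), (1 - 781)/4 = -195 ∈ Z. The polynomial x^2 - x - 195 has discriminant 1 - 4·(-195) = 781, which is not a perfect square in Q (d = 781 is squarefree and ≠ 1), so x^2 - x - 195 is irreducible over Q. It is the minimal polynomial of α.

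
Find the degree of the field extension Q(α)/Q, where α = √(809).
[Q(α):Q] = 2

[Q(α):Q] equals the degree of the minimal polynomial of α. Here α^2 = 809 and x^2 - 809 is irreducible (d = 809 is squarefree, ≠ 1, hence not a square), so deg(m_α) = 2. Thus [Q(α):Q] = 2.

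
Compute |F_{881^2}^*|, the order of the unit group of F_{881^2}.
|F_{881^2}^*| = 776160

F_{881^2} has 881^2 = 776161 elements; its multiplicative group consists of all nonzero elements, so |F_{881^2}^*| = 776161 - 1 = 776160. (It is cyclic since any finite subgroup of the multiplicative group of a field is cyclic.)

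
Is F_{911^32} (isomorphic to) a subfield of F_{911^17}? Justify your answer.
No: F_{911^32} is not a subfield of F_{911^17}

F_{p^m} embeds in F_{p^n} iff m | n. Here 32 ∤ 17 (since 17 = 0·32 + 17 with remainder 17 ≠ 0), so F_{911^32} is not a subfield of F_{911^17}. Equivalently: if it were, the tower law would give 32 = [F_{911^32}:F_911] dividing [F_{911^17}:F_911] = 17, contradiction.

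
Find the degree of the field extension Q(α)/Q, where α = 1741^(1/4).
[Q(α):Q] = 4

α is a root of x^4 - 1741. By Eisenstein's criterion at the prime p = 1741 (which divides the constant term 1741 but p^2 = 3031081 does not, since 1741 is squarefree), x^4 - 1741 is irreducible over Q. Hence [Q(α):Q] = 4.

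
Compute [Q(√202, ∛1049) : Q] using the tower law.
[Q(√202, ∛1049) : Q] = 6

Let L = Q(√202, ∛1049). Since Q(√202) ⊂ L and [Q(√202):Q] = 2, the tower law gives 2 | [L:Q]. Likewise Q(∛1049) ⊂ L with [Q(∛1049):Q] = 3 (because 1049 is not a perfect cube), so 3 | [L:Q]. As gcd(2,3) = 1, [L:Q] is divisible by 6. Conversely L is generated over Q by √202 and ∛1049, so [L:Q] ≤ 2·3 = 6. Therefore [Q(√202, ∛1049) : Q] = 6.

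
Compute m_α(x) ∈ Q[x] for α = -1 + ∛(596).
m_α(x) = x^3 + 3x^2 + 3x - 595

Set β = α + 1 = ∛(596), so β^3 = 596. Then (α + 1)^3 - 596 = 0, i.e. α is a root of g(x) = (x + 1)^3 - 596 = x^3 + 3x^2 + 3x - 595. Since g(x) = h(x + 1) where h(x) = x^3 - 596, and h is irreducible over Q (because 596 is not a perfect cube, so h has no rational root, and a monic cubic with no rational root is irreducible), g is also irreducible (irreducibility is preserved under the substitution x → x + 1). Hence m_α(x) = x^3 + 3x^2 + 3x - 595.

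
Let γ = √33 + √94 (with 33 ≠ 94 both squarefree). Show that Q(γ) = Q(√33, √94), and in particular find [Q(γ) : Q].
[Q(γ) : Q] = 4 (equivalently, Q(γ) = Q(√33, √94))

Obviously Q(γ) ⊆ Q(√33, √94), and [Q(√33, √94):Q] = 4 (since 33, 94 are distinct squarefree integers > 1 with 3102 not a perfect square). To show equality we compute the minimal polynomial of γ. From γ = √33 + √94: γ^2 = 33 + 2√(3102) + 94 = 127 + 2√(3102), so γ^2 - 127 = 2√(3102); squaring, (γ^2 - 127)^2 = 4·3102, i.e. γ^4 - 254γ^2 + 16129 - 12408 = 0, i.e. γ^4 - 254γ^2 + 3721 = 0. So γ is a root of x^4 - 254x^2 + 3721. This polynomial is irreducible over Q: it has no rational root (each ±√33 ± √94 is irrational), and any factorization into two quadratics over Q would force √(3102) ∈ Q (pairing opposite roots) or √33, √94 ∈ Q (other pairings), all impossible. Hence [Q(γ):Q] = 4 = [Q(√33, √94):Q], so Q(γ) = Q(√33, √94).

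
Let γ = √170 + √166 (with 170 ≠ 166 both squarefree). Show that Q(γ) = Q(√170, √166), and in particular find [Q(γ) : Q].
[Q(γ) : Q] = 4 (equivalently, Q(γ) = Q(√170, √166))

Obviously Q(γ) ⊆ Q(√170, √166), and [Q(√170, √166):Q] = 4 (since 170, 166 are distinct squarefree integers > 1 with 28220 not a perfect square). To show equality we compute the minimal polynomial of γ. From γ = √170 + √166: γ^2 = 170 + 2√(28220) + 166 = 336 + 2√(28220), so γ^2 - 336 = 2√(28220); squaring, (γ^2 - 336)^2 = 4·28220, i.e. γ^4 - 672γ^2 + 112896 - 112880 = 0, i.e. γ^4 - 672γ^2 + 16 = 0. So γ is a root of x^4 - 672x^2 + 16. This polynomial is irreducible over Q: it has no rational root (each ±√170 ± √166 is irrational), and any factorization into two quadratics over Q would force √(28220) ∈ Q (pairing opposite roots) or √170, √166 ∈ Q (other pairings), all impossible. Hence [Q(γ):Q] = 4 = [Q(√170, √166):Q], so Q(γ) = Q(√170, √166).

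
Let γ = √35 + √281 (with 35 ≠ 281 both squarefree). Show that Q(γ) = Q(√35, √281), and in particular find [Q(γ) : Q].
[Q(γ) : Q] = 4 (equivalently, Q(γ) = Q(√35, √281))

Obviously Q(γ) ⊆ Q(√35, √281), and [Q(√35, √281):Q] = 4 (since 35, 281 are distinct squarefree integers > 1 with 9835 not a perfect square). To show equality we compute the minimal polynomial of γ. From γ = √35 + √281: γ^2 = 35 + 2√(9835) + 281 = 316 + 2√(9835), so γ^2 - 316 = 2√(9835); squaring, (γ^2 - 316)^2 = 4·9835, i.e. γ^4 - 632γ^2 + 99856 - 39340 = 0, i.e. γ^4 - 632γ^2 + 60516 = 0. So γ is a root of x^4 - 632x^2 + 60516. This polynomial is irreducible over Q: it has no rational root (each ±√35 ± √281 is irrational), and any factorization into two quadratics over Q would force √(9835) ∈ Q (pairing opposite roots) or √35, √281 ∈ Q (other pairings), all impossible. Hence [Q(γ):Q] = 4 = [Q(√35, √281):Q], so Q(γ) = Q(√35, √281).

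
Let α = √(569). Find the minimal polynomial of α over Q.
m_α(x) = x^2 - 569

α satisfies α^2 - 569 = 0, so x^2 - 569 annihilates α. Since d = 569 is squarefree and ≠ 1, it is not a perfect square in Q, so x^2 - 569 has no rational root and is therefore irreducible over Q (a degree-2 polynomial over a field is irreducible iff it has no root). Hence m_α(x) = x^2 - 569.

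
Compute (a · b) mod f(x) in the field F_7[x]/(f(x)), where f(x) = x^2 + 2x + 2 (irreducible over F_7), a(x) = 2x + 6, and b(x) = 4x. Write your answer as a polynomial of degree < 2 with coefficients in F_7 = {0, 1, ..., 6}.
a · b ≡ x + 5 (mod f(x))

Multiply in F_7[x]: a(x)·b(x) = (2x + 6)·(4x) = x^2 + 3x. This has degree ≥ 2, so divide by f(x) over F_7: x^2 + 3x = (1)·(x^2 + 2x + 2) + (x + 5). Hence a·b ≡ x + 5 (mod f). (F_7[x]/(f) is a field with 7^2 = 49 elements since f is irreducible of degree 2.)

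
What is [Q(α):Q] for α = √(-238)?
[Q(α):Q] = 2

[Q(α):Q] equals the degree of the minimal polynomial of α. Here α^2 = -238 and x^2 + 238 is irreducible (d = -238 is squarefree, ≠ 1, hence not a square), so deg(m_α) = 2. Thus [Q(α):Q] = 2.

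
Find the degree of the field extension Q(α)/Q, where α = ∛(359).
[Q(α):Q] = 3

The minimal polynomial of α is x^3 - 359, irreducible over Q since 359 is not a perfect cube (so x^3 - 359 has no rational root). Hence [Q(α):Q] = deg(m_α) = 3.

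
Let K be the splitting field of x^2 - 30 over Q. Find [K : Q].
[K : Q] = 2

f(x) = x^2 - 30 factors as (x - √30)(x + √30). The splitting field is K = Q(√30). Since 30 is squarefree and > 1, it is not a perfect square, so x^2 - 30 is irreducible over Q and [Q(√30) : Q] = 2. Hence [K : Q] = 2.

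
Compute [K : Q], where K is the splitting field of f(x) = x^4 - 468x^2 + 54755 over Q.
[K : Q] = 4

Solving the quadratic in x^2: x^2 = (468 ± √(468^2 - 4·54755))/2 = (468 ± √4)/2 = (468 ± 2)/2, giving x^2 = 233 or x^2 = 235. So f(x) = (x^2 - 233)(x^2 - 235) and the roots of f are ±√233, ±√235. Hence the splitting field is K = Q(√233, √235). Since 233 and 235 are distinct squarefree integers > 1, their product 54755 is not a perfect square, so √235 ∉ Q(√233). By the tower law [K:Q] = [Q(√233,√235):Q(√233)] · [Q(√233):Q] = 2 · 2 = 4.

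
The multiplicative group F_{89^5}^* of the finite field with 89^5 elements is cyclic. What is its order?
|F_{89^5}^*| = 5584059448

F_{89^5} has 89^5 = 5584059449 elements; its multiplicative group consists of all nonzero elements, so |F_{89^5}^*| = 5584059449 - 1 = 5584059448. (It is cyclic since any finite subgroup of the multiplicative group of a field is cyclic.)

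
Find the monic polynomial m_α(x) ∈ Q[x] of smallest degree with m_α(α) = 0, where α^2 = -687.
m_α(x) = x^2 + 687

α satisfies α^2 + 687 = 0, so x^2 + 687 annihilates α. Since d = -687 is squarefree and ≠ 1, it is not a perfect square in Q, so x^2 + 687 has no rational root and is therefore irreducible over Q (a degree-2 polynomial over a field is irreducible iff it has no root). Hence m_α(x) = x^2 + 687.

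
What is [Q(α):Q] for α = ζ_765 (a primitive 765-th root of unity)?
[Q(α):Q] = 384

The minimal polynomial of ζ_765 over Q is the 765-th cyclotomic polynomial Φ_765(x), which is irreducible over Q and has degree φ(765) = 384. Hence [Q(α):Q] = φ(765) = 384.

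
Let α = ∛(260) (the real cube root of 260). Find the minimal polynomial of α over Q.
m_α(x) = x^3 - 260

α satisfies α^3 = 260, so x^3 - 260 annihilates α. By the rational root test, a rational root p/q (in lowest terms) of x^3 - 260 would satisfy p^3 = 260 q^3, forcing q = 1 and p^3 = 260; but 260 is not a perfect cube, contradiction. A monic cubic over Q with no rational root is irreducible (any nontrivial factorization would include a linear factor). Hence x^3 - 260 is the minimal polynomial of α, and in particular [Q(α):Q] = 3.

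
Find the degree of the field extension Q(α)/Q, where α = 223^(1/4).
[Q(α):Q] = 4

α is a root of x^4 - 223. By Eisenstein's criterion at the prime p = 223 (which divides the constant term 223 but p^2 = 49729 does not, since 223 is squarefree), x^4 - 223 is irreducible over Q. Hence [Q(α):Q] = 4.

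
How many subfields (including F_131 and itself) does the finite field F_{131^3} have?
F_{131^3} has 2 subfields

The subfields of F_{p^n} are exactly the fields F_{p^d} for d | n (each is the fixed field of the unique index-d subgroup of Gal(F_{p^n}/F_p) ≅ Z/nZ). The divisors of n = 3 are {1, 3}, giving 2 subfields: F_{131^1}, F_{131^3}.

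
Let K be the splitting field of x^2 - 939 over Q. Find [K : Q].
[K : Q] = 2

f(x) = x^2 - 939 factors as (x - √939)(x + √939). The splitting field is K = Q(√939). Since 939 is squarefree and > 1, it is not a perfect square, so x^2 - 939 is irreducible over Q and [Q(√939) : Q] = 2. Hence [K : Q] = 2.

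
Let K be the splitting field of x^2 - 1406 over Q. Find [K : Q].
[K : Q] = 2

f(x) = x^2 - 1406 factors as (x - √1406)(x + √1406). The splitting field is K = Q(√1406). Since 1406 is squarefree and > 1, it is not a perfect square, so x^2 - 1406 is irreducible over Q and [Q(√1406) : Q] = 2. Hence [K : Q] = 2.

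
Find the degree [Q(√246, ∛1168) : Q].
[Q(√246, ∛1168) : Q] = 6

Let L = Q(√246, ∛1168). Since Q(√246) ⊂ L and [Q(√246):Q] = 2, the tower law gives 2 | [L:Q]. Likewise Q(∛1168) ⊂ L with [Q(∛1168):Q] = 3 (because 1168 is not a perfect cube), so 3 | [L:Q]. As gcd(2,3) = 1, [L:Q] is divisible by 6. Conversely L is generated over Q by √246 and ∛1168, so [L:Q] ≤ 2·3 = 6. Therefore [Q(√246, ∛1168) : Q] = 6.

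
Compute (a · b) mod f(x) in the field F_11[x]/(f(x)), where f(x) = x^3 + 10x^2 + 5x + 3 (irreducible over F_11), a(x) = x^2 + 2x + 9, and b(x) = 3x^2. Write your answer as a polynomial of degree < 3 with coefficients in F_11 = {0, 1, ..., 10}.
a · b ≡ 10x^2 + x + 6 (mod f(x))

Multiply in F_11[x]: a(x)·b(x) = (x^2 + 2x + 9)·(3x^2) = 3x^4 + 6x^3 + 5x^2. This has degree ≥ 3, so divide by f(x) over F_11: 3x^4 + 6x^3 + 5x^2 = (3x + 9)·(x^3 + 10x^2 + 5x + 3) + (10x^2 + x + 6). Hence a·b ≡ 10x^2 + x + 6 (mod f). (F_11[x]/(f) is a field with 11^3 = 1331 elements since f is irreducible of degree 3.)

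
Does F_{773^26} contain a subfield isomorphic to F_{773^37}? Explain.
No: F_{773^37} is not a subfield of F_{773^26}

F_{p^m} embeds in F_{p^n} iff m | n. Here 37 ∤ 26 (since 26 = 0·37 + 26 with remainder 26 ≠ 0), so F_{773^37} is not a subfield of F_{773^26}. Equivalently: if it were, the tower law would give 37 = [F_{773^37}:F_773] dividing [F_{773^26}:F_773] = 26, contradiction.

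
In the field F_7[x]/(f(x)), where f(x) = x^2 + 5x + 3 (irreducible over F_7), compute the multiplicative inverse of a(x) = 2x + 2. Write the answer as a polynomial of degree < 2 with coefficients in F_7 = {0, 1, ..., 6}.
a(x)^(-1) ≡ 4x + 2 (mod f(x))

Since f is irreducible over F_7, F_7[x]/(f) is a field and a(x) ≠ 0 has an inverse. Apply the extended Euclidean algorithm to f(x) and a(x) in F_7[x]: f(x) = (4x + 2)·a(x) + (6). The last nonzero remainder is the constant 6 = gcd(f, a) in F_7. Back-substituting through the division chain expresses 6 = s(x)·a(x) + t(x)·f(x) with s(x) ≡ 3x + 5 (mod f), so (3x + 5)·a(x) ≡ 6 (mod f). Multiplying by 6^(-1) ≡ 6 in F_7 gives a(x)^(-1) ≡ 6·(3x + 5) ≡ 4x + 2 (mod f). Check: (2x + 2)·(4x + 2) = x^2 + 5x + 4 ≡ 1 (mod x^2 + 5x + 3).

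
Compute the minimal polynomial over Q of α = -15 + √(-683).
m_α(x) = x^2 + 30x + 908

From α + 15 = √(-683), squaring gives (α + 15)^2 = -683, i.e. α^2 + 30α + 225 = -683, so α^2 + 30α + 908 = 0. The discriminant of x^2 + 30x + 908 is (30)^2 - 4·(908) = 900 - 3632 = -2732, and 4·(-683) is not a perfect square in Q since -683 is squarefree and ≠ 1. Hence x^2 + 30x + 908 is irreducible over Q and is the minimal polynomial of α.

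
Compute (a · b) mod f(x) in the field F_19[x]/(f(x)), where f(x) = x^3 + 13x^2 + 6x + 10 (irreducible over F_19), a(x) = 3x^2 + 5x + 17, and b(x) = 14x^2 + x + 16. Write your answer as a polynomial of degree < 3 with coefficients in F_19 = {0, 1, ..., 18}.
a · b ≡ 13x^2 + 7x + 5 (mod f(x))

Multiply in F_19[x]: a(x)·b(x) = (3x^2 + 5x + 17)·(14x^2 + x + 16) = 4x^4 + 16x^3 + 6x^2 + 2x + 6. This has degree ≥ 3, so divide by f(x) over F_19: 4x^4 + 16x^3 + 6x^2 + 2x + 6 = (4x + 2)·(x^3 + 13x^2 + 6x + 10) + (13x^2 + 7x + 5). Hence a·b ≡ 13x^2 + 7x + 5 (mod f). (F_19[x]/(f) is a field with 19^3 = 6859 elements since f is irreducible of degree 3.)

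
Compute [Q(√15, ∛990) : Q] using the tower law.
[Q(√15, ∛990) : Q] = 6

Let L = Q(√15, ∛990). Since Q(√15) ⊂ L and [Q(√15):Q] = 2, the tower law gives 2 | [L:Q]. Likewise Q(∛990) ⊂ L with [Q(∛990):Q] = 3 (because 990 is not a perfect cube), so 3 | [L:Q]. As gcd(2,3) = 1, [L:Q] is divisible by 6. Conversely L is generated over Q by √15 and ∛990, so [L:Q] ≤ 2·3 = 6. Therefore [Q(√15, ∛990) : Q] = 6.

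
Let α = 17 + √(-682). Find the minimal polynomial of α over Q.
m_α(x) = x^2 - 34x + 971

From α - 17 = √(-682), squaring gives (α - 17)^2 = -682, i.e. α^2 - 34α + 289 = -682, so α^2 - 34α + 971 = 0. The discriminant of x^2 - 34x + 971 is (-34)^2 - 4·(971) = 1156 - 3884 = -2728, and 4·(-682) is not a perfect square in Q since -682 is squarefree and ≠ 1. Hence x^2 - 34x + 971 is irreducible over Q and is the minimal polynomial of α.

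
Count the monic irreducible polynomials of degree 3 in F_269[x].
There are 6488280 monic irreducible polynomials of degree 3 over F_269

Each element of F_{269^3} that lies in no proper subfield is a root of exactly one monic irreducible of degree 3 over F_269, and each such polynomial has 3 distinct roots in F_{269^3}. By Möbius inversion the count is N_269(3) = (1/3) Σ_{d|3} μ(3/d) · 269^d = (1/3)(μ(3)·269^1 + μ(1)·269^3) = 19464840/3 = 6488280.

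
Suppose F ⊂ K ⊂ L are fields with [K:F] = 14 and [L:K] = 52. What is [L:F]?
[L:F] = 728

The tower law says that for any tower of field extensions F ⊂ K ⊂ L with finite degrees, [L:F] = [L:K] · [K:F]. Here this gives [L:F] = 52 · 14 = 728.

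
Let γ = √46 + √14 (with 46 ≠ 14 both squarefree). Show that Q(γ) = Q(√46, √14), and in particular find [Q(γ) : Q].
[Q(γ) : Q] = 4 (equivalently, Q(γ) = Q(√46, √14))

Obviously Q(γ) ⊆ Q(√46, √14), and [Q(√46, √14):Q] = 4 (since 46, 14 are distinct squarefree integers > 1 with 644 not a perfect square). To show equality we compute the minimal polynomial of γ. From γ = √46 + √14: γ^2 = 46 + 2√(644) + 14 = 60 + 2√(644), so γ^2 - 60 = 2√(644); squaring, (γ^2 - 60)^2 = 4·644, i.e. γ^4 - 120γ^2 + 3600 - 2576 = 0, i.e. γ^4 - 120γ^2 + 1024 = 0. So γ is a root of x^4 - 120x^2 + 1024. This polynomial is irreducible over Q: it has no rational root (each ±√46 ± √14 is irrational), and any factorization into two quadratics over Q would force √(644) ∈ Q (pairing opposite roots) or √46, √14 ∈ Q (other pairings), all impossible. Hence [Q(γ):Q] = 4 = [Q(√46, √14):Q], so Q(γ) = Q(√46, √14).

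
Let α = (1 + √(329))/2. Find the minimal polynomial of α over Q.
m_α(x) = x^2 - x - 82

From 2α - 1 = √(329), squaring gives (2α - 1)^2 = 329, i.e. 4α^2 - 4α + 1 = 329, so α^2 - α + (1 - 329)/4 = 0. Since 329 ≡ 1 (mod 4), (1 - 329)/4 = -82 ∈ Z. The polynomial x^2 - x - 82 has discriminant 1 - 4·(-82) = 329, which is not a perfect square in Q (d = 329 is squarefree and ≠ 1), so x^2 - x - 82 is irreducible over Q. It is the minimal polynomial of α.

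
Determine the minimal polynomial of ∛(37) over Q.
m_α(x) = x^3 - 37

α satisfies α^3 = 37, so x^3 - 37 annihilates α. By the rational root test, a rational root p/q (in lowest terms) of x^3 - 37 would satisfy p^3 = 37 q^3, forcing q = 1 and p^3 = 37; but 37 is not a perfect cube, contradiction. A monic cubic over Q with no rational root is irreducible (any nontrivial factorization would include a linear factor). Hence x^3 - 37 is the minimal polynomial of α, and in particular [Q(α):Q] = 3.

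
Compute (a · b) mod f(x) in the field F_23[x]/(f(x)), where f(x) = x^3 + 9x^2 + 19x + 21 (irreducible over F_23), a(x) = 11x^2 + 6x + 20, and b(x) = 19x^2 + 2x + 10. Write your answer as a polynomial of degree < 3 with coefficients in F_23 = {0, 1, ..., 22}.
a · b ≡ x + 22 (mod f(x))

Multiply in F_23[x]: a(x)·b(x) = (11x^2 + 6x + 20)·(19x^2 + 2x + 10) = 2x^4 + 21x^3 + 19x^2 + 8x + 16. This has degree ≥ 3, so divide by f(x) over F_23: 2x^4 + 21x^3 + 19x^2 + 8x + 16 = (2x + 3)·(x^3 + 9x^2 + 19x + 21) + (x + 22). Hence a·b ≡ x + 22 (mod f). (F_23[x]/(f) is a field with 23^3 = 12167 elements since f is irreducible of degree 3.)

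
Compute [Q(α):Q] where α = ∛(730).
[Q(α):Q] = 3

The minimal polynomial of α is x^3 - 730, irreducible over Q since 730 is not a perfect cube (so x^3 - 730 has no rational root). Hence [Q(α):Q] = deg(m_α) = 3.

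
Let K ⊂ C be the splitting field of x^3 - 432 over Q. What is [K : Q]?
[K : Q] = 6

The roots of x^3 - 432 are ∛432, ω∛432, ω^2∛432 where ω = e^(2πi/3) is a primitive cube root of unity, so K = Q(∛432, ω). Now [Q(∛432):Q] = 3 (since 432 is not a perfect cube, x^3 - 432 is irreducible) and [Q(ω):Q] = 2. Both 2 and 3 divide [K:Q], and [K:Q] ≤ 3·2 = 6, so [K:Q] = 6. (Equivalently: Q(∛432) ⊂ R but ω ∉ R, so [K : Q(∛432)] = 2.)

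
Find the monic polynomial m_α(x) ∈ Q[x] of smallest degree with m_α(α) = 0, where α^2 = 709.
m_α(x) = x^2 - 709

α satisfies α^2 - 709 = 0, so x^2 - 709 annihilates α. Since d = 709 is squarefree and ≠ 1, it is not a perfect square in Q, so x^2 - 709 has no rational root and is therefore irreducible over Q (a degree-2 polynomial over a field is irreducible iff it has no root). Hence m_α(x) = x^2 - 709.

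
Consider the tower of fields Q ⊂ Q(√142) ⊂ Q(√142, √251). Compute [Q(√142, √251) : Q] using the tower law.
[Q(√142, √251) : Q] = 4

[Q(√142):Q] = 2 (min poly x^2 - 142, irreducible since 142 is squarefree > 1). For the top step, suppose √251 ∈ Q(√142), say √251 = c + d√142 with c, d ∈ Q. Squaring: 251 = c^2 + 142d^2 + 2cd√142. Since √142 ∉ Q this forces 2cd = 0. If d = 0 then √251 = c ∈ Q, contradicting 251 squarefree > 1. If c = 0 then 251 = 142d^2, so 142·251 = (142d)^2 is a perfect square in Q — but 142·251 = 35642 is not a perfect square (since 142 and 251 are distinct squarefree integers). Contradiction. Hence √251 ∉ Q(√142), so x^2 - 251 stays irreducible over Q(√142) and [Q(√142, √251) : Q(√142)] = 2. By the tower law, [Q(√142, √251) : Q] = 2 · 2 = 4.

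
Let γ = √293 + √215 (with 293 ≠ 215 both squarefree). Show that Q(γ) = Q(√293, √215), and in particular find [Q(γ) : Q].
[Q(γ) : Q] = 4 (equivalently, Q(γ) = Q(√293, √215))

Obviously Q(γ) ⊆ Q(√293, √215), and [Q(√293, √215):Q] = 4 (since 293, 215 are distinct squarefree integers > 1 with 62995 not a perfect square). To show equality we compute the minimal polynomial of γ. From γ = √293 + √215: γ^2 = 293 + 2√(62995) + 215 = 508 + 2√(62995), so γ^2 - 508 = 2√(62995); squaring, (γ^2 - 508)^2 = 4·62995, i.e. γ^4 - 1016γ^2 + 258064 - 251980 = 0, i.e. γ^4 - 1016γ^2 + 6084 = 0. So γ is a root of x^4 - 1016x^2 + 6084. This polynomial is irreducible over Q: it has no rational root (each ±√293 ± √215 is irrational), and any factorization into two quadratics over Q would force √(62995) ∈ Q (pairing opposite roots) or √293, √215 ∈ Q (other pairings), all impossible. Hence [Q(γ):Q] = 4 = [Q(√293, √215):Q], so Q(γ) = Q(√293, √215).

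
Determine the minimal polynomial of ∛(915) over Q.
m_α(x) = x^3 - 915

α satisfies α^3 = 915, so x^3 - 915 annihilates α. By the rational root test, a rational root p/q (in lowest terms) of x^3 - 915 would satisfy p^3 = 915 q^3, forcing q = 1 and p^3 = 915; but 915 is not a perfect cube, contradiction. A monic cubic over Q with no rational root is irreducible (any nontrivial factorization would include a linear factor). Hence x^3 - 915 is the minimal polynomial of α, and in particular [Q(α):Q] = 3.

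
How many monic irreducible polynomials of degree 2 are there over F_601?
There are 180300 monic irreducible polynomials of degree 2 over F_601

Each element of F_{601^2} that lies in no proper subfield is a root of exactly one monic irreducible of degree 2 over F_601, and each such polynomial has 2 distinct roots in F_{601^2}. By Möbius inversion the count is N_601(2) = (1/2) Σ_{d|2} μ(2/d) · 601^d = (1/2)(μ(2)·601^1 + μ(1)·601^2) = 360600/2 = 180300.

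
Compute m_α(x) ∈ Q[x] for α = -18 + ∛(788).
m_α(x) = x^3 + 54x^2 + 972x + 5044

Set β = α + 18 = ∛(788), so β^3 = 788. Then (α + 18)^3 - 788 = 0, i.e. α is a root of g(x) = (x + 18)^3 - 788 = x^3 + 54x^2 + 972x + 5044. Since g(x) = h(x + 18) where h(x) = x^3 - 788, and h is irreducible over Q (because 788 is not a perfect cube, so h has no rational root, and a monic cubic with no rational root is irreducible), g is also irreducible (irreducibility is preserved under the substitution x → x + 18). Hence m_α(x) = x^3 + 54x^2 + 972x + 5044.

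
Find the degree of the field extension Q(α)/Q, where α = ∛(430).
[Q(α):Q] = 3

The minimal polynomial of α is x^3 - 430, irreducible over Q since 430 is not a perfect cube (so x^3 - 430 has no rational root). Hence [Q(α):Q] = deg(m_α) = 3.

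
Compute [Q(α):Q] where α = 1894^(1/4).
[Q(α):Q] = 4

α is a root of x^4 - 1894. By Eisenstein's criterion at the prime p = 2 (which divides the constant term 1894 but p^2 = 4 does not, since 1894 is squarefree), x^4 - 1894 is irreducible over Q. Hence [Q(α):Q] = 4.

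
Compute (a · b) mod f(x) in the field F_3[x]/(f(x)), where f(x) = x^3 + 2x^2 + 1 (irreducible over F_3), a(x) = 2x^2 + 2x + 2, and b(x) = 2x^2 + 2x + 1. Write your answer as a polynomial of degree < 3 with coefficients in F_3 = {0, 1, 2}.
a · b ≡ x^2 + 2x + 2 (mod f(x))

Multiply in F_3[x]: a(x)·b(x) = (2x^2 + 2x + 2)·(2x^2 + 2x + 1) = x^4 + 2x^3 + x^2 + 2. This has degree ≥ 3, so divide by f(x) over F_3: x^4 + 2x^3 + x^2 + 2 = (x)·(x^3 + 2x^2 + 1) + (x^2 + 2x + 2). Hence a·b ≡ x^2 + 2x + 2 (mod f). (F_3[x]/(f) is a field with 3^3 = 27 elements since f is irreducible of degree 3.)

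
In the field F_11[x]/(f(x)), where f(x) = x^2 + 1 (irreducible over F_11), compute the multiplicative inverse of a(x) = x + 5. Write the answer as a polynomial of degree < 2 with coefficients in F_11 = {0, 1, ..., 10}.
a(x)^(-1) ≡ 8x + 4 (mod f(x))

Since f is irreducible over F_11, F_11[x]/(f) is a field and a(x) ≠ 0 has an inverse. Apply the extended Euclidean algorithm to f(x) and a(x) in F_11[x]: f(x) = (x + 6)·a(x) + (4). The last nonzero remainder is the constant 4 = gcd(f, a) in F_11. Back-substituting through the division chain expresses 4 = s(x)·a(x) + t(x)·f(x) with s(x) ≡ 10x + 5 (mod f), so (10x + 5)·a(x) ≡ 4 (mod f). Multiplying by 4^(-1) ≡ 3 in F_11 gives a(x)^(-1) ≡ 3·(10x + 5) ≡ 8x + 4 (mod f). Check: (x + 5)·(8x + 4) = 8x^2 + 9 ≡ 1 (mod x^2 + 1).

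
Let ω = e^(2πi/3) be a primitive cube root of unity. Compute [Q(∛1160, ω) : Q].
[Q(∛1160, ω) : Q] = 6

[Q(∛1160):Q] = 3 (min poly x^3 - 1160, irreducible since 1160 is not a perfect cube). [Q(ω):Q] = 2 (min poly x^2 + x + 1). Since Q(∛1160) ⊂ R and ω ∉ R, we have ω ∉ Q(∛1160), so x^2 + x + 1 remains irreducible over Q(∛1160) and [Q(∛1160, ω) : Q(∛1160)] = 2. By the tower law, [Q(∛1160, ω) : Q] = 3 · 2 = 6. (In fact Q(∛1160, ω) is the splitting field of x^3 - 1160 over Q.)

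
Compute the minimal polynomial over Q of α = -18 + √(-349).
m_α(x) = x^2 + 36x + 673

From α + 18 = √(-349), squaring gives (α + 18)^2 = -349, i.e. α^2 + 36α + 324 = -349, so α^2 + 36α + 673 = 0. The discriminant of x^2 + 36x + 673 is (36)^2 - 4·(673) = 1296 - 2692 = -1396, and 4·(-349) is not a perfect square in Q since -349 is squarefree and ≠ 1. Hence x^2 + 36x + 673 is irreducible over Q and is the minimal polynomial of α.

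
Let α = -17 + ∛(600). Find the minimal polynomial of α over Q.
m_α(x) = x^3 + 51x^2 + 867x + 4313

Set β = α + 17 = ∛(600), so β^3 = 600. Then (α + 17)^3 - 600 = 0, i.e. α is a root of g(x) = (x + 17)^3 - 600 = x^3 + 51x^2 + 867x + 4313. Since g(x) = h(x + 17) where h(x) = x^3 - 600, and h is irreducible over Q (because 600 is not a perfect cube, so h has no rational root, and a monic cubic with no rational root is irreducible), g is also irreducible (irreducibility is preserved under the substitution x → x + 17). Hence m_α(x) = x^3 + 51x^2 + 867x + 4313.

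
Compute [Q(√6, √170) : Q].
[Q(√6, √170) : Q] = 4

[Q(√6):Q] = 2 (min poly x^2 - 6, irreducible since 6 is squarefree > 1). For the top step, suppose √170 ∈ Q(√6), say √170 = c + d√6 with c, d ∈ Q. Squaring: 170 = c^2 + 6d^2 + 2cd√6. Since √6 ∉ Q this forces 2cd = 0. If d = 0 then √170 = c ∈ Q, contradicting 170 squarefree > 1. If c = 0 then 170 = 6d^2, so 6·170 = (6d)^2 is a perfect square in Q — but 6·170 = 1020 is not a perfect square (since 6 and 170 are distinct squarefree integers). Contradiction. Hence √170 ∉ Q(√6), so x^2 - 170 stays irreducible over Q(√6) and [Q(√6, √170) : Q(√6)] = 2. By the tower law, [Q(√6, √170) : Q] = 2 · 2 = 4.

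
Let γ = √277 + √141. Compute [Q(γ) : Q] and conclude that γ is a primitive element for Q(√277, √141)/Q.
[Q(γ) : Q] = 4 (equivalently, Q(γ) = Q(√277, √141))

Obviously Q(γ) ⊆ Q(√277, √141), and [Q(√277, √141):Q] = 4 (since 277, 141 are distinct squarefree integers > 1 with 39057 not a perfect square). To show equality we compute the minimal polynomial of γ. From γ = √277 + √141: γ^2 = 277 + 2√(39057) + 141 = 418 + 2√(39057), so γ^2 - 418 = 2√(39057); squaring, (γ^2 - 418)^2 = 4·39057, i.e. γ^4 - 836γ^2 + 174724 - 156228 = 0, i.e. γ^4 - 836γ^2 + 18496 = 0. So γ is a root of x^4 - 836x^2 + 18496. This polynomial is irreducible over Q: it has no rational root (each ±√277 ± √141 is irrational), and any factorization into two quadratics over Q would force √(39057) ∈ Q (pairing opposite roots) or √277, √141 ∈ Q (other pairings), all impossible. Hence [Q(γ):Q] = 4 = [Q(√277, √141):Q], so Q(γ) = Q(√277, √141).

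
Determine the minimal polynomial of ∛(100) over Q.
m_α(x) = x^3 - 100

α satisfies α^3 = 100, so x^3 - 100 annihilates α. By the rational root test, a rational root p/q (in lowest terms) of x^3 - 100 would satisfy p^3 = 100 q^3, forcing q = 1 and p^3 = 100; but 100 is not a perfect cube, contradiction. A monic cubic over Q with no rational root is irreducible (any nontrivial factorization would include a linear factor). Hence x^3 - 100 is the minimal polynomial of α, and in particular [Q(α):Q] = 3.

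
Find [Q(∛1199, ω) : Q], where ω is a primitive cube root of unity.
[Q(∛1199, ω) : Q] = 6

[Q(∛1199):Q] = 3 (min poly x^3 - 1199, irreducible since 1199 is not a perfect cube). [Q(ω):Q] = 2 (min poly x^2 + x + 1). Since Q(∛1199) ⊂ R and ω ∉ R, we have ω ∉ Q(∛1199), so x^2 + x + 1 remains irreducible over Q(∛1199) and [Q(∛1199, ω) : Q(∛1199)] = 2. By the tower law, [Q(∛1199, ω) : Q] = 3 · 2 = 6. (In fact Q(∛1199, ω) is the splitting field of x^3 - 1199 over Q.)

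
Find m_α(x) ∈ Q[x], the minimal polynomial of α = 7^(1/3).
m_α(x) = x^3 - 7

α satisfies α^3 = 7, so x^3 - 7 annihilates α. By the rational root test, a rational root p/q (in lowest terms) of x^3 - 7 would satisfy p^3 = 7 q^3, forcing q = 1 and p^3 = 7; but 7 is not a perfect cube, contradiction. A monic cubic over Q with no rational root is irreducible (any nontrivial factorization would include a linear factor). Hence x^3 - 7 is the minimal polynomial of α, and in particular [Q(α):Q] = 3.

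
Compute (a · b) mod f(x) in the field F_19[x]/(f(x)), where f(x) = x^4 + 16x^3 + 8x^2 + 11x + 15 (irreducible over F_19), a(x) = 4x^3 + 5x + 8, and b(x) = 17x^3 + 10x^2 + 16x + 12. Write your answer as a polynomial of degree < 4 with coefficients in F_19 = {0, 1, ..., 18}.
a · b ≡ 8x^3 + 11x^2 + 3x (mod f(x))

Multiply in F_19[x]: a(x)·b(x) = (4x^3 + 5x + 8)·(17x^3 + 10x^2 + 16x + 12) = 11x^6 + 2x^5 + 16x^4 + 6x^3 + 8x^2 + 17x + 1. This has degree ≥ 4, so divide by f(x) over F_19: 11x^6 + 2x^5 + 16x^4 + 6x^3 + 8x^2 + 17x + 1 = (11x^2 + 16x + 14)·(x^4 + 16x^3 + 8x^2 + 11x + 15) + (8x^3 + 11x^2 + 3x). Hence a·b ≡ 8x^3 + 11x^2 + 3x (mod f). (F_19[x]/(f) is a field with 19^4 = 130321 elements since f is irreducible of degree 4.)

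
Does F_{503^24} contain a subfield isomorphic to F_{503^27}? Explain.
No: F_{503^27} is not a subfield of F_{503^24}

F_{p^m} embeds in F_{p^n} iff m | n. Here 27 ∤ 24 (since 24 = 0·27 + 24 with remainder 24 ≠ 0), so F_{503^27} is not a subfield of F_{503^24}. Equivalently: if it were, the tower law would give 27 = [F_{503^27}:F_503] dividing [F_{503^24}:F_503] = 24, contradiction.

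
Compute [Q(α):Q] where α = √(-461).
[Q(α):Q] = 2

[Q(α):Q] equals the degree of the minimal polynomial of α. Here α^2 = -461 and x^2 + 461 is irreducible (d = -461 is squarefree, ≠ 1, hence not a square), so deg(m_α) = 2. Thus [Q(α):Q] = 2.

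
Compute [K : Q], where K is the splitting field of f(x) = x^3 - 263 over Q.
[K : Q] = 6

The roots of x^3 - 263 are ∛263, ω∛263, ω^2∛263 where ω = e^(2πi/3) is a primitive cube root of unity, so K = Q(∛263, ω). Now [Q(∛263):Q] = 3 (since 263 is not a perfect cube, x^3 - 263 is irreducible) and [Q(ω):Q] = 2. Both 2 and 3 divide [K:Q], and [K:Q] ≤ 3·2 = 6, so [K:Q] = 6. (Equivalently: Q(∛263) ⊂ R but ω ∉ R, so [K : Q(∛263)] = 2.)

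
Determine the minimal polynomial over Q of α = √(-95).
m_α(x) = x^2 + 95

α satisfies α^2 + 95 = 0, so x^2 + 95 annihilates α. Since d = -95 is squarefree and ≠ 1, it is not a perfect square in Q, so x^2 + 95 has no rational root and is therefore irreducible over Q (a degree-2 polynomial over a field is irreducible iff it has no root). Hence m_α(x) = x^2 + 95.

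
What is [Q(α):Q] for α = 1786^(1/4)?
[Q(α):Q] = 4

α is a root of x^4 - 1786. By Eisenstein's criterion at the prime p = 2 (which divides the constant term 1786 but p^2 = 4 does not, since 1786 is squarefree), x^4 - 1786 is irreducible over Q. Hence [Q(α):Q] = 4.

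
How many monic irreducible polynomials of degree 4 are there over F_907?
There are 169187638638 monic irreducible polynomials of degree 4 over F_907

Each element of F_{907^4} that lies in no proper subfield is a root of exactly one monic irreducible of degree 4 over F_907, and each such polynomial has 4 distinct roots in F_{907^4}. By Möbius inversion the count is N_907(4) = (1/4) Σ_{d|4} μ(4/d) · 907^d = (1/4)(μ(4)·907^1 + μ(2)·907^2 + μ(1)·907^4) = 676750554552/4 = 169187638638.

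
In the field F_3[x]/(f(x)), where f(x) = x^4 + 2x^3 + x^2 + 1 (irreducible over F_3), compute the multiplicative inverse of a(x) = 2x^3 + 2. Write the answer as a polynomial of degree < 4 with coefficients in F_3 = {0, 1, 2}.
a(x)^(-1) ≡ 2x^3 + 2x^2 + x + 2 (mod f(x))

Since f is irreducible over F_3, F_3[x]/(f) is a field and a(x) ≠ 0 has an inverse. Apply the extended Euclidean algorithm to f(x) and a(x) in F_3[x]: f(x) = (2x + 1)·a(x) + (x^2 + 2x + 2);  a(x) = (2x + 2)·(x^2 + 2x + 2) + (x + 1);  (x^2 + 2x + 2) = (x + 1)·(x + 1) + (1). The last nonzero remainder is the constant 1 = gcd(f, a) in F_3. Back-substituting through the division chain expresses 1 = s(x)·a(x) + t(x)·f(x) with s(x) ≡ 2x^3 + 2x^2 + x + 2 (mod f), so a(x)^(-1) ≡ s(x) = 2x^3 + 2x^2 + x + 2 (mod f). Check: (2x^3 + 2)·(2x^3 + 2x^2 + x + 2) = x^6 + x^5 + 2x^4 + 2x^3 + x^2 + 2x + 1 ≡ 1 (mod x^4 + 2x^3 + x^2 + 1).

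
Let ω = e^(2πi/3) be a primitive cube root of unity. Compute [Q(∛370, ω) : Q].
[Q(∛370, ω) : Q] = 6

[Q(∛370):Q] = 3 (min poly x^3 - 370, irreducible since 370 is not a perfect cube). [Q(ω):Q] = 2 (min poly x^2 + x + 1). Since Q(∛370) ⊂ R and ω ∉ R, we have ω ∉ Q(∛370), so x^2 + x + 1 remains irreducible over Q(∛370) and [Q(∛370, ω) : Q(∛370)] = 2. By the tower law, [Q(∛370, ω) : Q] = 3 · 2 = 6. (In fact Q(∛370, ω) is the splitting field of x^3 - 370 over Q.)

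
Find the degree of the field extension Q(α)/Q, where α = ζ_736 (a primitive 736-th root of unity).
[Q(α):Q] = 352

The minimal polynomial of ζ_736 over Q is the 736-th cyclotomic polynomial Φ_736(x), which is irreducible over Q and has degree φ(736) = 352. Hence [Q(α):Q] = φ(736) = 352.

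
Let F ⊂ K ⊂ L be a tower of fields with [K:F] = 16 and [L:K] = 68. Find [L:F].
[L:F] = 1088

The tower law says that for any tower of field extensions F ⊂ K ⊂ L with finite degrees, [L:F] = [L:K] · [K:F]. Here this gives [L:F] = 68 · 16 = 1088.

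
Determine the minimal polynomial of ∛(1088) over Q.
m_α(x) = x^3 - 1088

α satisfies α^3 = 1088, so x^3 - 1088 annihilates α. By the rational root test, a rational root p/q (in lowest terms) of x^3 - 1088 would satisfy p^3 = 1088 q^3, forcing q = 1 and p^3 = 1088; but 1088 is not a perfect cube, contradiction. A monic cubic over Q with no rational root is irreducible (any nontrivial factorization would include a linear factor). Hence x^3 - 1088 is the minimal polynomial of α, and in particular [Q(α):Q] = 3.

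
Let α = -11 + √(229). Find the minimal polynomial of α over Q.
m_α(x) = x^2 + 22x - 108

From α + 11 = √(229), squaring gives (α + 11)^2 = 229, i.e. α^2 + 22α + 121 = 229, so α^2 + 22α - 108 = 0. The discriminant of x^2 + 22x - 108 is (22)^2 - 4·(-108) = 484 + 432 = 916, and 4·(229) is not a perfect square in Q since 229 is squarefree and ≠ 1. Hence x^2 + 22x - 108 is irreducible over Q and is the minimal polynomial of α.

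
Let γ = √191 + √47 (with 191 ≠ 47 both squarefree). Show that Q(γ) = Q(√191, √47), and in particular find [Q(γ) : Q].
[Q(γ) : Q] = 4 (equivalently, Q(γ) = Q(√191, √47))

Obviously Q(γ) ⊆ Q(√191, √47), and [Q(√191, √47):Q] = 4 (since 191, 47 are distinct squarefree integers > 1 with 8977 not a perfect square). To show equality we compute the minimal polynomial of γ. From γ = √191 + √47: γ^2 = 191 + 2√(8977) + 47 = 238 + 2√(8977), so γ^2 - 238 = 2√(8977); squaring, (γ^2 - 238)^2 = 4·8977, i.e. γ^4 - 476γ^2 + 56644 - 35908 = 0, i.e. γ^4 - 476γ^2 + 20736 = 0. So γ is a root of x^4 - 476x^2 + 20736. This polynomial is irreducible over Q: it has no rational root (each ±√191 ± √47 is irrational), and any factorization into two quadratics over Q would force √(8977) ∈ Q (pairing opposite roots) or √191, √47 ∈ Q (other pairings), all impossible. Hence [Q(γ):Q] = 4 = [Q(√191, √47):Q], so Q(γ) = Q(√191, √47).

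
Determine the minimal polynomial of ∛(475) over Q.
m_α(x) = x^3 - 475

α satisfies α^3 = 475, so x^3 - 475 annihilates α. By the rational root test, a rational root p/q (in lowest terms) of x^3 - 475 would satisfy p^3 = 475 q^3, forcing q = 1 and p^3 = 475; but 475 is not a perfect cube, contradiction. A monic cubic over Q with no rational root is irreducible (any nontrivial factorization would include a linear factor). Hence x^3 - 475 is the minimal polynomial of α, and in particular [Q(α):Q] = 3.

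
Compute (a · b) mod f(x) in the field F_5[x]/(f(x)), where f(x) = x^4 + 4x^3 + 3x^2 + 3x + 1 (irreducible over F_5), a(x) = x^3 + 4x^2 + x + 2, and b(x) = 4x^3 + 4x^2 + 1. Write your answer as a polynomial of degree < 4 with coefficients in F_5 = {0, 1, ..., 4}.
a · b ≡ x^3 + x (mod f(x))

Multiply in F_5[x]: a(x)·b(x) = (x^3 + 4x^2 + x + 2)·(4x^3 + 4x^2 + 1) = 4x^6 + 3x^3 + 2x^2 + x + 2. This has degree ≥ 4, so divide by f(x) over F_5: 4x^6 + 3x^3 + 2x^2 + x + 2 = (4x^2 + 4x + 2)·(x^4 + 4x^3 + 3x^2 + 3x + 1) + (x^3 + x). Hence a·b ≡ x^3 + x (mod f). (F_5[x]/(f) is a field with 5^4 = 625 elements since f is irreducible of degree 4.)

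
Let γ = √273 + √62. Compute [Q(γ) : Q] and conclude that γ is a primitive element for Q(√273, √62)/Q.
[Q(γ) : Q] = 4 (equivalently, Q(γ) = Q(√273, √62))

Obviously Q(γ) ⊆ Q(√273, √62), and [Q(√273, √62):Q] = 4 (since 273, 62 are distinct squarefree integers > 1 with 16926 not a perfect square). To show equality we compute the minimal polynomial of γ. From γ = √273 + √62: γ^2 = 273 + 2√(16926) + 62 = 335 + 2√(16926), so γ^2 - 335 = 2√(16926); squaring, (γ^2 - 335)^2 = 4·16926, i.e. γ^4 - 670γ^2 + 112225 - 67704 = 0, i.e. γ^4 - 670γ^2 + 44521 = 0. So γ is a root of x^4 - 670x^2 + 44521. This polynomial is irreducible over Q: it has no rational root (each ±√273 ± √62 is irrational), and any factorization into two quadratics over Q would force √(16926) ∈ Q (pairing opposite roots) or √273, √62 ∈ Q (other pairings), all impossible. Hence [Q(γ):Q] = 4 = [Q(√273, √62):Q], so Q(γ) = Q(√273, √62).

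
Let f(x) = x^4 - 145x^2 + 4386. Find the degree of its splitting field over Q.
[K : Q] = 4

Solving the quadratic in x^2: x^2 = (145 ± √(145^2 - 4·4386))/2 = (145 ± √3481)/2 = (145 ± 59)/2, giving x^2 = 43 or x^2 = 102. So f(x) = (x^2 - 43)(x^2 - 102) and the roots of f are ±√43, ±√102. Hence the splitting field is K = Q(√43, √102). Since 43 and 102 are distinct squarefree integers > 1, their product 4386 is not a perfect square, so √102 ∉ Q(√43). By the tower law [K:Q] = [Q(√43,√102):Q(√43)] · [Q(√43):Q] = 2 · 2 = 4.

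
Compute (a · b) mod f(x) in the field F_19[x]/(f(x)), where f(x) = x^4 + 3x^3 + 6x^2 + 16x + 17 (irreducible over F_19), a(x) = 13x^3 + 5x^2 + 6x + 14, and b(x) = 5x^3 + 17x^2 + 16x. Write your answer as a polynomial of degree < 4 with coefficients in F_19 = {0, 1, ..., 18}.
a · b ≡ 3x^3 + 18x^2 + 8x + 16 (mod f(x))

Multiply in F_19[x]: a(x)·b(x) = (13x^3 + 5x^2 + 6x + 14)·(5x^3 + 17x^2 + 16x) = 8x^6 + 18x^5 + 5x^3 + 11x^2 + 15x. This has degree ≥ 4, so divide by f(x) over F_19: 8x^6 + 18x^5 + 5x^3 + 11x^2 + 15x = (8x^2 + 13x + 8)·(x^4 + 3x^3 + 6x^2 + 16x + 17) + (3x^3 + 18x^2 + 8x + 16). Hence a·b ≡ 3x^3 + 18x^2 + 8x + 16 (mod f). (F_19[x]/(f) is a field with 19^4 = 130321 elements since f is irreducible of degree 4.)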